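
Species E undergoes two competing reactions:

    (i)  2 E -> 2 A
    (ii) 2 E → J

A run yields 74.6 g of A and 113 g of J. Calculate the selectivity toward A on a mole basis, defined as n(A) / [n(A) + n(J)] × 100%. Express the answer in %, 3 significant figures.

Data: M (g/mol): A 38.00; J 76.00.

56.9 %

n(A) = 74.6 / 38.00 = 1.963 mol
n(J) = 113 / 76.00 = 1.487 mol
selectivity = 1.963/(1.963+1.487) × 100 = 56.90 %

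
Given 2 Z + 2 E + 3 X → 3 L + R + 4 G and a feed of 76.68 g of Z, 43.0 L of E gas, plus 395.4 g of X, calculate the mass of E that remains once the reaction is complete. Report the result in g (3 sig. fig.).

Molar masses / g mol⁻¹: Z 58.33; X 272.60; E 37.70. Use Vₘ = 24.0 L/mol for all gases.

n(Z) = 76.68 / 58.33 = 1.315 mol
n(E) = 43.00 / 24.0 = 1.792 mol
n(X) = 395.4 / 272.60 = 1.450 mol
n/ν for Z = 1.315/2 = 0.6575
n/ν for E = 1.792/2 = 0.8960
n/ν for X = 1.450/3 = 0.4833
Smallest n/ν is X → limiting reagent.
E consumed = (2/3) × 1.450 = 0.9667 mol
E remaining = 1.792 − 0.9667 = 0.8253 mol
mass = 0.8253 × 37.70 = 31.11 g

31.1 g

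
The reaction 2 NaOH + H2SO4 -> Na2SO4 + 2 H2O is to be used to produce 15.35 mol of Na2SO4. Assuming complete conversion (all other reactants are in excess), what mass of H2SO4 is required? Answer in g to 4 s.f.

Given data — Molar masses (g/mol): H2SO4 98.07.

1505 g

n(Na2SO4) = 15.35 mol
n(H2SO4) = (1/1) × 15.35 = 15.35 mol
mass = 15.35 × 98.07 = 1505 g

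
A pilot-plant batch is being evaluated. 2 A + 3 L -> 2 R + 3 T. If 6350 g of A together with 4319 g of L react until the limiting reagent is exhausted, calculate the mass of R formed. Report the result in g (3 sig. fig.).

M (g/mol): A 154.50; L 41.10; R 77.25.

3180 g

n(A) = 6350 / 154.50 = 41.10 mol
n(L) = 4319 / 41.10 = 105.1 mol
n/ν for A = 41.10/2 = 20.55
n/ν for L = 105.1/3 = 35.03
Smallest n/ν is A → limiting reagent.
n(R) = (2/2) × 41.10 = 41.10 mol
mass = 41.10 × 77.25 = 3175 g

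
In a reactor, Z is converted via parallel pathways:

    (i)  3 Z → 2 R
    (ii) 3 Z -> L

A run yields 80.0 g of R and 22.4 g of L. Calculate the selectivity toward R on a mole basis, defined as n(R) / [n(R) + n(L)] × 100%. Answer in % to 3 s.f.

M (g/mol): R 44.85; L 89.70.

n(R) = 80.0 / 44.85 = 1.784 mol
n(L) = 22.4 / 89.70 = 0.2497 mol
selectivity = 1.784/(1.784+0.2497) × 100 = 87.72 %

87.7 %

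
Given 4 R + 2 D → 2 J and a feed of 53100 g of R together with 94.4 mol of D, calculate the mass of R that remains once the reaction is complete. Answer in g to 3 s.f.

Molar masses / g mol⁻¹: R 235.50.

n(R) = 53100 / 235.50 = 225.5 mol
n(D) = 94.40 mol
n/ν for R = 225.5/4 = 56.38
n/ν for D = 94.40/2 = 47.20
Smallest n/ν is D → limiting reagent.
R consumed = (4/2) × 94.40 = 188.8 mol
R remaining = 225.5 − 188.8 = 36.70 mol
mass = 36.70 × 235.50 = 8643 g

8640 g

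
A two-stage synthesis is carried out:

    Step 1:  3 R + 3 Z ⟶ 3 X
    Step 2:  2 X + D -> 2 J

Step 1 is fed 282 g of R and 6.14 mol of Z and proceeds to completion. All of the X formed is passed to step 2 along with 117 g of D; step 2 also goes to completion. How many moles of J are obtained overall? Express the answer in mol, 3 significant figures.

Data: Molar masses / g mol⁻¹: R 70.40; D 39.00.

4.01 mol

Step 1:
n(R) = 282.0 / 70.40 = 4.006 mol
n(Z) = 6.140 mol
n/ν for R = 4.006/3 = 1.335
n/ν for Z = 6.140/3 = 2.047
Smallest n/ν is R → limiting reagent.
n(X) produced = (3/3) × 4.006 = 4.006 mol
Step 2:
n(X) available = 4.006 mol
n(D) = 117.0 / 39.00 = 3.000 mol
n/ν for X = 4.006/2 = 2.003
n/ν for D = 3.000/1 = 3.000
Smallest n/ν is X → limiting reagent.
n(J) = (2/2) × 4.006 = 4.006 mol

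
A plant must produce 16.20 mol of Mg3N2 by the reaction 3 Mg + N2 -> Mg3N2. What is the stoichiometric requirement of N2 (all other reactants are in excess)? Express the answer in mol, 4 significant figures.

n(Mg3N2) = 16.20 mol
n(N2) = (1/1) × 16.20 = 16.20 mol

16.20 mol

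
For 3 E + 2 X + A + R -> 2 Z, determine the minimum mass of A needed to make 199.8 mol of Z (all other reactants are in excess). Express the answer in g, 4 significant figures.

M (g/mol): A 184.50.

n(Z) = 199.8 mol
n(A) = (1/2) × 199.8 = 99.90 mol
mass = 99.90 × 184.50 = 18430 g

18430 g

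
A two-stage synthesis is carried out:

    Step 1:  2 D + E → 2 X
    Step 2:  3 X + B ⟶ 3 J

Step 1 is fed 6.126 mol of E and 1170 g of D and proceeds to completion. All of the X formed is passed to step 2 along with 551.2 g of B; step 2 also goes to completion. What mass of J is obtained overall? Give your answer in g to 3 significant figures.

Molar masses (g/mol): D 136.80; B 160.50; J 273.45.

Step 1:
n(E) = 6.126 mol
n(D) = 1170 / 136.80 = 8.553 mol
n/ν → E: 6.126, D: 4.277; D is limiting.
n(X) produced = (2/2) × 8.553 = 8.553 mol
Step 2:
n(X) available = 8.553 mol
n(B) = 551.2 / 160.50 = 3.434 mol
n/ν → X: 2.851, B: 3.434; X is limiting.
n(J) = (3/3) × 8.553 = 8.553 mol
mass = 8.553 × 273.45 = 2339 g

2340 g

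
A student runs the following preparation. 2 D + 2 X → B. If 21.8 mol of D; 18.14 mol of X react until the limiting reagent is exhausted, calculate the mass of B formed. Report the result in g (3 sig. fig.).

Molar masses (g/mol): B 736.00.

6680 g

n(D) = 21.80 mol
n(X) = 18.14 mol
n/ν for D = 21.80/2 = 10.90
n/ν for X = 18.14/2 = 9.070
Smallest n/ν is X → limiting reagent.
n(B) = (1/2) × 18.14 = 9.070 mol
mass = 9.070 × 736.00 = 6676 g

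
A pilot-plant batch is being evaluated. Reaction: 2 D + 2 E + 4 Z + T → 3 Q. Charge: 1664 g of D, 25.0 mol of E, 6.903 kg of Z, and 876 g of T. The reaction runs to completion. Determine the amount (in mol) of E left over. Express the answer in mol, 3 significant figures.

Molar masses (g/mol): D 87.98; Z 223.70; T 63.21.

n(D) = 1664 / 87.98 = 18.91 mol
n(E) = 25.00 mol
n(Z) = 6.903×1000 / 223.70 = 30.86 mol
n(T) = 876.0 / 63.21 = 13.86 mol
n/ν for D = 18.91/2 = 9.455
n/ν for E = 25.00/2 = 12.50
n/ν for Z = 30.86/4 = 7.715
n/ν for T = 13.86/1 = 13.86
Smallest n/ν is Z → limiting reagent.
E consumed = (2/4) × 30.86 = 15.43 mol
E remaining = 25.00 − 15.43 = 9.570 mol

9.57 mol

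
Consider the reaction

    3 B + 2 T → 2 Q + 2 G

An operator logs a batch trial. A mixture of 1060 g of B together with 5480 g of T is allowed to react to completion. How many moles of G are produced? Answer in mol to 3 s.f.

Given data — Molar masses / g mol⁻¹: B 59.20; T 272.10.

n(B) = 1060 / 59.20 = 17.91 mol
n(T) = 5480 / 272.10 = 20.14 mol
n/ν for B = 17.91/3 = 5.970
n/ν for T = 20.14/2 = 10.07
Smallest n/ν is B → limiting reagent.
n(G) = (2/3) × 17.91 = 11.94 mol

11.9 mol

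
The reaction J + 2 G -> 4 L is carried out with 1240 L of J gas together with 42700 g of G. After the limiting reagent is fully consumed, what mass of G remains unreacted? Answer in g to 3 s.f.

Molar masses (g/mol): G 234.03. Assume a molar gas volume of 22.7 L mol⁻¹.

n(J) = 1240 / 22.7 = 54.63 mol
n(G) = 42700 / 234.03 = 182.5 mol
n/ν for J = 54.63/1 = 54.63
n/ν for G = 182.5/2 = 91.25
Smallest n/ν is J → limiting reagent.
G consumed = (2/1) × 54.63 = 109.3 mol
G remaining = 182.5 − 109.3 = 73.20 mol
mass = 73.20 × 234.03 = 17130 g

17100 g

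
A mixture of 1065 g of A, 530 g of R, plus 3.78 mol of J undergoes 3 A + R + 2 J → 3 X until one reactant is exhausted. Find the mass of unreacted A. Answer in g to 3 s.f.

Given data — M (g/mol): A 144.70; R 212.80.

245 g

n(A) = 1065 / 144.70 = 7.360 mol
n(R) = 530.0 / 212.80 = 2.491 mol
n(J) = 3.780 mol
n/ν → A: 2.453, R: 2.491, J: 1.890; J is limiting.
A consumed = (3/2) × 3.780 = 5.670 mol
A remaining = 7.360 − 5.670 = 1.690 mol
mass = 1.690 × 144.70 = 244.5 g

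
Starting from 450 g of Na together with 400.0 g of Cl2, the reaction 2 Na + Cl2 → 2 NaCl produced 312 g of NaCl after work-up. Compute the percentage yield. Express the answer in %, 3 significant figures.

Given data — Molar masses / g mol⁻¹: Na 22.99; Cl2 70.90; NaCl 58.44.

47.3 %

n(Na) = 450.0 / 22.99 = 19.57 mol
n(Cl2) = 400.0 / 70.90 = 5.642 mol
n/ν for Na = 19.57/2 = 9.785
n/ν for Cl2 = 5.642/1 = 5.642
Smallest n/ν is Cl2 → limiting reagent.
theoretical n(NaCl) = (2/1) × 5.642 = 11.28 mol → 659.2 g
% yield = 312 / 659.2 × 100 = 47.33 %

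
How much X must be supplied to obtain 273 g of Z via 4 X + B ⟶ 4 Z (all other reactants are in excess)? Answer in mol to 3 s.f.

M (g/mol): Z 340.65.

n(Z) = 273 / 340.65 = 0.8014 mol
n(X) = (4/4) × 0.8014 = 0.8014 mol

0.801 mol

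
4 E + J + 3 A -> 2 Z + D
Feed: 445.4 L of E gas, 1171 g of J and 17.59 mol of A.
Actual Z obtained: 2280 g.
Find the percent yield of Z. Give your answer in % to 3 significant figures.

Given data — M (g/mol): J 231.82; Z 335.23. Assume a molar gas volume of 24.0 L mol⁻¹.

n(E) = 445.4 / 24.0 = 18.56 mol
n(J) = 1171 / 231.82 = 5.051 mol
n(A) = 17.59 mol
n/ν for E = 18.56/4 = 4.640
n/ν for J = 5.051/1 = 5.051
n/ν for A = 17.59/3 = 5.863
Smallest n/ν is E → limiting reagent.
theoretical n(Z) = (2/4) × 18.56 = 9.280 mol → 3111 g
% yield = 2280 / 3111 × 100 = 73.29 %

73.3 %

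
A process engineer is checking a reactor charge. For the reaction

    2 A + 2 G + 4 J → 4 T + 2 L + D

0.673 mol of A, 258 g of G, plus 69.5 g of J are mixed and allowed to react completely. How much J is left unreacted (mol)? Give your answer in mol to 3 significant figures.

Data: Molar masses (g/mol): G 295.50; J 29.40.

n(A) = 0.6730 mol
n(G) = 258.0 / 295.50 = 0.8731 mol
n(J) = 69.50 / 29.40 = 2.364 mol
n/ν for A = 0.6730/2 = 0.3365
n/ν for G = 0.8731/2 = 0.4366
n/ν for J = 2.364/4 = 0.5910
Smallest n/ν is A → limiting reagent.
J consumed = (4/2) × 0.6730 = 1.346 mol
J remaining = 2.364 − 1.346 = 1.018 mol

1.02 mol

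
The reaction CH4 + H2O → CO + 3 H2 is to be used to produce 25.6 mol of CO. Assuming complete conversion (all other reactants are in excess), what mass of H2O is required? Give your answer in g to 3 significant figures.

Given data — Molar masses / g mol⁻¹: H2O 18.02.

461 g

n(CO) = 25.60 mol
n(H2O) = (1/1) × 25.60 = 25.60 mol
mass = 25.60 × 18.02 = 461.3 g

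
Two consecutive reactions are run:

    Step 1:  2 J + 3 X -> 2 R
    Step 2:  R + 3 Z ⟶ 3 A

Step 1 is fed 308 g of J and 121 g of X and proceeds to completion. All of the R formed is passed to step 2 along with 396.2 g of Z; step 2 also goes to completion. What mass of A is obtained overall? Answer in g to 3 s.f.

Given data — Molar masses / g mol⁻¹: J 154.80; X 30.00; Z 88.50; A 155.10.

694 g

Step 1:
n(J) = 308.0 / 154.80 = 1.990 mol
n(X) = 121.0 / 30.00 = 4.033 mol
n/ν → J: 0.9950, X: 1.344; J is limiting.
n(R) produced = (2/2) × 1.990 = 1.990 mol
Step 2:
n(R) available = 1.990 mol
n(Z) = 396.2 / 88.50 = 4.477 mol
n/ν → R: 1.990, Z: 1.492; Z is limiting.
n(A) = (3/3) × 4.477 = 4.477 mol
mass = 4.477 × 155.10 = 694.4 g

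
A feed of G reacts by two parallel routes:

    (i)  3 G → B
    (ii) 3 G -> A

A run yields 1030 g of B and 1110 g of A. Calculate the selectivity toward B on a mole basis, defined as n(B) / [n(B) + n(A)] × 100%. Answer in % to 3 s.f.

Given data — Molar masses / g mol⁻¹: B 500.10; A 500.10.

48.1 %

n(B) = 1030 / 500.10 = 2.060 mol
n(A) = 1110 / 500.10 = 2.220 mol
selectivity = 2.060/(2.060+2.220) × 100 = 48.13 %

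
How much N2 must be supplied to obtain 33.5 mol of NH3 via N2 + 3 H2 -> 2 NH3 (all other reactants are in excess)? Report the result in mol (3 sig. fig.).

n(NH3) = 33.50 mol
n(N2) = (1/2) × 33.50 = 16.75 mol

16.8 mol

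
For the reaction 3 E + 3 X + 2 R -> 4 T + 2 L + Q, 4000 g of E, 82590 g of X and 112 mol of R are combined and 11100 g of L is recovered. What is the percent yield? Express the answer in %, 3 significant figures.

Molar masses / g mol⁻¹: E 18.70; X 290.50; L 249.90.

39.7 %

n(E) = 4000 / 18.70 = 213.9 mol
n(X) = 82590 / 290.50 = 284.3 mol
n(R) = 112.0 mol
n/ν for E = 213.9/3 = 71.30
n/ν for X = 284.3/3 = 94.77
n/ν for R = 112.0/2 = 56.00
Smallest n/ν is R → limiting reagent.
theoretical n(L) = (2/2) × 112.0 = 112.0 mol → 27990 g
% yield = 11100 / 27990 × 100 = 39.66 %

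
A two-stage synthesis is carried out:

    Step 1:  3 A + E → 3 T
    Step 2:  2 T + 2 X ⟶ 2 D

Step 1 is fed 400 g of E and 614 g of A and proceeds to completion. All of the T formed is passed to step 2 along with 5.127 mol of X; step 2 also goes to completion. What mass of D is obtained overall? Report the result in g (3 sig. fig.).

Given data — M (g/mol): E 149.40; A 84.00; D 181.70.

Step 1:
n(E) = 400.0 / 149.40 = 2.677 mol
n(A) = 614.0 / 84.00 = 7.310 mol
n/ν for E = 2.677/1 = 2.677
n/ν for A = 7.310/3 = 2.437
Smallest n/ν is A → limiting reagent.
n(T) produced = (3/3) × 7.310 = 7.310 mol
Step 2:
n(T) available = 7.310 mol
n(X) = 5.127 mol
n/ν for T = 7.310/2 = 3.655
n/ν for X = 5.127/2 = 2.564
Smallest n/ν is X → limiting reagent.
n(D) = (2/2) × 5.127 = 5.127 mol
mass = 5.127 × 181.70 = 931.6 g

932 g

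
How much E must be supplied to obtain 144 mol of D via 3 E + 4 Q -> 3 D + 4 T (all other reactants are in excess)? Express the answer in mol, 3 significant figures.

n(D) = 144.0 mol
n(E) = (3/3) × 144.0 = 144.0 mol

144 mol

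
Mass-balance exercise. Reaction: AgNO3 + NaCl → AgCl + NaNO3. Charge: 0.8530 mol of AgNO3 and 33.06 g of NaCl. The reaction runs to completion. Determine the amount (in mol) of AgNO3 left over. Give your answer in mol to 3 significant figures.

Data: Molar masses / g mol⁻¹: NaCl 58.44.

0.287 mol

n(AgNO3) = 0.8530 mol
n(NaCl) = 33.06 / 58.44 = 0.5657 mol
n/ν for AgNO3 = 0.8530/1 = 0.8530
n/ν for NaCl = 0.5657/1 = 0.5657
Smallest n/ν is NaCl → limiting reagent.
AgNO3 consumed = (1/1) × 0.5657 = 0.5657 mol
AgNO3 remaining = 0.8530 − 0.5657 = 0.2873 mol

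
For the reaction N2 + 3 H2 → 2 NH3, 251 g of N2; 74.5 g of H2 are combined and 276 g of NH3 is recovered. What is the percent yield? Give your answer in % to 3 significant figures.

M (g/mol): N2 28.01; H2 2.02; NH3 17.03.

n(N2) = 251.0 / 28.01 = 8.961 mol
n(H2) = 74.50 / 2.02 = 36.88 mol
n/ν for N2 = 8.961/1 = 8.961
n/ν for H2 = 36.88/3 = 12.29
Smallest n/ν is N2 → limiting reagent.
theoretical n(NH3) = (2/1) × 8.961 = 17.92 mol → 305.2 g
% yield = 276 / 305.2 × 100 = 90.43 %

90.4 %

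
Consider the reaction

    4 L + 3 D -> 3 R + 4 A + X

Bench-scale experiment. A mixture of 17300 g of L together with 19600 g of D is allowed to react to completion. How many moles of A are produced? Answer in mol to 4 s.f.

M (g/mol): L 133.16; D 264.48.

98.81 mol

n(L) = 17300 / 133.16 = 129.9 mol
n(D) = 19600 / 264.48 = 74.11 mol
n/ν for L = 129.9/4 = 32.48
n/ν for D = 74.11/3 = 24.70
Smallest n/ν is D → limiting reagent.
n(A) = (4/3) × 74.11 = 98.81 mol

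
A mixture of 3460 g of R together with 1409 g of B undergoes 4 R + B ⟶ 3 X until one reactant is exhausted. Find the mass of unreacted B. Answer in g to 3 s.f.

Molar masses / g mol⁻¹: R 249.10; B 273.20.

460 g

n(R) = 3460 / 249.10 = 13.89 mol
n(B) = 1409 / 273.20 = 5.157 mol
n/ν for R = 13.89/4 = 3.473
n/ν for B = 5.157/1 = 5.157
Smallest n/ν is R → limiting reagent.
B consumed = (1/4) × 13.89 = 3.473 mol
B remaining = 5.157 − 3.473 = 1.684 mol
mass = 1.684 × 273.20 = 460.1 g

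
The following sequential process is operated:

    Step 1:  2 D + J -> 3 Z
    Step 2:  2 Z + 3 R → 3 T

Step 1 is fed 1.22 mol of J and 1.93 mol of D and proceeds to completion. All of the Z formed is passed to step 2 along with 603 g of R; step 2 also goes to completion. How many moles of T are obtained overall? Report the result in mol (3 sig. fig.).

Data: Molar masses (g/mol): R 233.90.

Step 1:
n(J) = 1.220 mol
n(D) = 1.930 mol
n/ν → J: 1.220, D: 0.9650; D is limiting.
n(Z) produced = (3/2) × 1.930 = 2.895 mol
Step 2:
n(Z) available = 2.895 mol
n(R) = 603.0 / 233.90 = 2.578 mol
n/ν → Z: 1.448, R: 0.8593; R is limiting.
n(T) = (3/3) × 2.578 = 2.578 mol

2.58 mol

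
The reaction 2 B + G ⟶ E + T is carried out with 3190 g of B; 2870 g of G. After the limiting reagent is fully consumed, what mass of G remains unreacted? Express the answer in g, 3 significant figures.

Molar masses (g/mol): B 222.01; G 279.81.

860 g

n(B) = 3190 / 222.01 = 14.37 mol
n(G) = 2870 / 279.81 = 10.26 mol
n/ν → B: 7.185, G: 10.26; B is limiting.
G consumed = (1/2) × 14.37 = 7.185 mol
G remaining = 10.26 − 7.185 = 3.075 mol
mass = 3.075 × 279.81 = 860.4 g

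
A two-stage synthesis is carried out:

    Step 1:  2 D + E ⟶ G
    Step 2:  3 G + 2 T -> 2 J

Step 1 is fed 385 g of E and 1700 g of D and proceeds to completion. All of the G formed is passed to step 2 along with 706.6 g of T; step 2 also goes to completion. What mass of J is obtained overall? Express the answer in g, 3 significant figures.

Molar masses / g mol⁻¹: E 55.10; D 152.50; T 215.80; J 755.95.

Step 1:
n(E) = 385.0 / 55.10 = 6.987 mol
n(D) = 1700 / 152.50 = 11.15 mol
n/ν for E = 6.987/1 = 6.987
n/ν for D = 11.15/2 = 5.575
Smallest n/ν is D → limiting reagent.
n(G) produced = (1/2) × 11.15 = 5.575 mol
Step 2:
n(G) available = 5.575 mol
n(T) = 706.6 / 215.80 = 3.274 mol
n/ν for G = 5.575/3 = 1.858
n/ν for T = 3.274/2 = 1.637
Smallest n/ν is T → limiting reagent.
n(J) = (2/2) × 3.274 = 3.274 mol
mass = 3.274 × 755.95 = 2475 g

2480 g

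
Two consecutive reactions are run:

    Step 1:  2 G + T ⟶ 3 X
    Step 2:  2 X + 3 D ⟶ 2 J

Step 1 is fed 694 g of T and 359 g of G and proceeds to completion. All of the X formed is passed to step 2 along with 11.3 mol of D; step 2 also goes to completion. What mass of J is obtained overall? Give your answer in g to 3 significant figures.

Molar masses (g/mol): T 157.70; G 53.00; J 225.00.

Step 1:
n(T) = 694.0 / 157.70 = 4.401 mol
n(G) = 359.0 / 53.00 = 6.774 mol
n/ν → T: 4.401, G: 3.387; G is limiting.
n(X) produced = (3/2) × 6.774 = 10.16 mol
Step 2:
n(X) available = 10.16 mol
n(D) = 11.30 mol
n/ν → X: 5.080, D: 3.767; D is limiting.
n(J) = (2/3) × 11.30 = 7.533 mol
mass = 7.533 × 225.00 = 1695 g

1700 g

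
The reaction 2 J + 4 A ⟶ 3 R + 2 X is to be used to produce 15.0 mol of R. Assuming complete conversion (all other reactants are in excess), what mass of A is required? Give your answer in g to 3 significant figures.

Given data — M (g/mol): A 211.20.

4220 g

n(R) = 15.00 mol
n(A) = (4/3) × 15.00 = 20.00 mol
mass = 20.00 × 211.20 = 4224 g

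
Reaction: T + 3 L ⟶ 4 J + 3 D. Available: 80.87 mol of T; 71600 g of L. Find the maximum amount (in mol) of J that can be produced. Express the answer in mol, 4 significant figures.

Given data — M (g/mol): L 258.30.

323.5 mol

n(T) = 80.87 mol
n(L) = 71600 / 258.30 = 277.2 mol
n/ν for T = 80.87/1 = 80.87
n/ν for L = 277.2/3 = 92.40
Smallest n/ν is T → limiting reagent.
n(J) = (4/1) × 80.87 = 323.5 mol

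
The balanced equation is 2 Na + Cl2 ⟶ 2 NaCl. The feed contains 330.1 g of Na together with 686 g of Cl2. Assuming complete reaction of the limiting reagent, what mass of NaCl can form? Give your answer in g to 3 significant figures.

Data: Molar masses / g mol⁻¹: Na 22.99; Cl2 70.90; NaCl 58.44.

n(Na) = 330.1 / 22.99 = 14.36 mol
n(Cl2) = 686.0 / 70.90 = 9.676 mol
n/ν → Na: 7.180, Cl2: 9.676; Na is limiting.
n(NaCl) = (2/2) × 14.36 = 14.36 mol
mass = 14.36 × 58.44 = 839.2 g

839 g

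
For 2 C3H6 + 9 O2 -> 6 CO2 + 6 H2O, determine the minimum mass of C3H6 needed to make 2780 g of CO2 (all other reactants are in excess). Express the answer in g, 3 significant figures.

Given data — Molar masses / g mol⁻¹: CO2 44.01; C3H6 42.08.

886 g

n(CO2) = 2780 / 44.01 = 63.17 mol
n(C3H6) = (2/6) × 63.17 = 21.06 mol
mass = 21.06 × 42.08 = 886.2 g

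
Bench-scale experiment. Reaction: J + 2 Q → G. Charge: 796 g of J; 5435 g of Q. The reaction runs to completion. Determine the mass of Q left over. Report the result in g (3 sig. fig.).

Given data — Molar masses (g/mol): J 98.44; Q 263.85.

n(J) = 796.0 / 98.44 = 8.086 mol
n(Q) = 5435 / 263.85 = 20.60 mol
n/ν → J: 8.086, Q: 10.30; J is limiting.
Q consumed = (2/1) × 8.086 = 16.17 mol
Q remaining = 20.60 − 16.17 = 4.430 mol
mass = 4.430 × 263.85 = 1169 g

1170 g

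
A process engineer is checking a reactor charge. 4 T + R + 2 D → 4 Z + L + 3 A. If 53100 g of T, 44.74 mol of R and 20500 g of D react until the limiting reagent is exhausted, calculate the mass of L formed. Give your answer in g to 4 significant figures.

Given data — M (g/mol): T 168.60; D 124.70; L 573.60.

n(T) = 53100 / 168.60 = 314.9 mol
n(R) = 44.74 mol
n(D) = 20500 / 124.70 = 164.4 mol
n/ν for T = 314.9/4 = 78.73
n/ν for R = 44.74/1 = 44.74
n/ν for D = 164.4/2 = 82.20
Smallest n/ν is R → limiting reagent.
n(L) = (1/1) × 44.74 = 44.74 mol
mass = 44.74 × 573.60 = 25660 g

25660 g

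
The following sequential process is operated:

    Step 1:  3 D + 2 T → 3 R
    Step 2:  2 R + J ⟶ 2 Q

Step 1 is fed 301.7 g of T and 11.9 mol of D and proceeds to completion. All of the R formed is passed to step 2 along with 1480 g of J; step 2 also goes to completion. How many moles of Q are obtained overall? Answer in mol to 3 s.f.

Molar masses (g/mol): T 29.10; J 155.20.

Step 1:
n(T) = 301.7 / 29.10 = 10.37 mol
n(D) = 11.90 mol
n/ν → T: 5.185, D: 3.967; D is limiting.
n(R) produced = (3/3) × 11.90 = 11.90 mol
Step 2:
n(R) available = 11.90 mol
n(J) = 1480 / 155.20 = 9.536 mol
n/ν → R: 5.950, J: 9.536; R is limiting.
n(Q) = (2/2) × 11.90 = 11.90 mol

11.9 mol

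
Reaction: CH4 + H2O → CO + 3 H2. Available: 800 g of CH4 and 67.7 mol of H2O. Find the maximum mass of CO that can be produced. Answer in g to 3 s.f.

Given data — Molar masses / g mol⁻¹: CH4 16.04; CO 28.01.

1400 g

n(CH4) = 800.0 / 16.04 = 49.88 mol
n(H2O) = 67.70 mol
n/ν for CH4 = 49.88/1 = 49.88
n/ν for H2O = 67.70/1 = 67.70
Smallest n/ν is CH4 → limiting reagent.
n(CO) = (1/1) × 49.88 = 49.88 mol
mass = 49.88 × 28.01 = 1397 g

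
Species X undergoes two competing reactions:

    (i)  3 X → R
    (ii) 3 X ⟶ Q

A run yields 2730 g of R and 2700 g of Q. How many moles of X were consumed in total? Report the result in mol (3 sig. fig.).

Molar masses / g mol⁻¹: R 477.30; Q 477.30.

n(R) = 2730 / 477.30 = 5.720 mol
n(Q) = 2700 / 477.30 = 5.657 mol
n(X) via (i) = (3/1)×5.720 = 17.16 mol
n(X) via (ii) = (3/1)×5.657 = 16.97 mol
total n(X) = 17.16 + 16.97 = 34.13 mol

34.1 mol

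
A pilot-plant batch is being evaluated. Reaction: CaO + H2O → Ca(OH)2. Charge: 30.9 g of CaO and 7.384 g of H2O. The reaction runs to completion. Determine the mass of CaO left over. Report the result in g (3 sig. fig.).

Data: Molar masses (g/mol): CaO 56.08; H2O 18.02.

7.92 g

n(CaO) = 30.90 / 56.08 = 0.5510 mol
n(H2O) = 7.384 / 18.02 = 0.4098 mol
n/ν for CaO = 0.5510/1 = 0.5510
n/ν for H2O = 0.4098/1 = 0.4098
Smallest n/ν is H2O → limiting reagent.
CaO consumed = (1/1) × 0.4098 = 0.4098 mol
CaO remaining = 0.5510 − 0.4098 = 0.1412 mol
mass = 0.1412 × 56.08 = 7.918 g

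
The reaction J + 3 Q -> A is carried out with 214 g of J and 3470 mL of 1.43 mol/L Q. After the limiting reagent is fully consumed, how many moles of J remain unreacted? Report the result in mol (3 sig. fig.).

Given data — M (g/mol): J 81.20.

0.981 mol

n(J) = 214.0 / 81.20 = 2.635 mol
n(Q) = 1.43 × 3470/1000 = 4.962 mol
n/ν for J = 2.635/1 = 2.635
n/ν for Q = 4.962/3 = 1.654
Smallest n/ν is Q → limiting reagent.
J consumed = (1/3) × 4.962 = 1.654 mol
J remaining = 2.635 − 1.654 = 0.9810 mol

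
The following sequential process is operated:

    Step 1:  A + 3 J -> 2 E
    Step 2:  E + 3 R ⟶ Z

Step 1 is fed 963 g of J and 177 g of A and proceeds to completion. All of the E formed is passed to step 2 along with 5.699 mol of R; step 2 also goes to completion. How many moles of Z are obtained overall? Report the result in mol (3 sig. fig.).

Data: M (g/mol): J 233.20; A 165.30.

1.90 mol

Step 1:
n(J) = 963.0 / 233.20 = 4.130 mol
n(A) = 177.0 / 165.30 = 1.071 mol
n/ν for J = 4.130/3 = 1.377
n/ν for A = 1.071/1 = 1.071
Smallest n/ν is A → limiting reagent.
n(E) produced = (2/1) × 1.071 = 2.142 mol
Step 2:
n(E) available = 2.142 mol
n(R) = 5.699 mol
n/ν for E = 2.142/1 = 2.142
n/ν for R = 5.699/3 = 1.900
Smallest n/ν is R → limiting reagent.
n(Z) = (1/3) × 5.699 = 1.900 mol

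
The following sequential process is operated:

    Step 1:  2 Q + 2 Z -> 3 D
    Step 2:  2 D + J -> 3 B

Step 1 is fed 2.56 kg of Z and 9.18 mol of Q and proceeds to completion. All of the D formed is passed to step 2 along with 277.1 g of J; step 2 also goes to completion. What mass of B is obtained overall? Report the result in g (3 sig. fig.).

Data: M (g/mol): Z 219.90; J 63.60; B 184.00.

Step 1:
n(Z) = 2.560×1000 / 219.90 = 11.64 mol
n(Q) = 9.180 mol
n/ν for Z = 11.64/2 = 5.820
n/ν for Q = 9.180/2 = 4.590
Smallest n/ν is Q → limiting reagent.
n(D) produced = (3/2) × 9.180 = 13.77 mol
Step 2:
n(D) available = 13.77 mol
n(J) = 277.1 / 63.60 = 4.357 mol
n/ν for D = 13.77/2 = 6.885
n/ν for J = 4.357/1 = 4.357
Smallest n/ν is J → limiting reagent.
n(B) = (3/1) × 4.357 = 13.07 mol
mass = 13.07 × 184.00 = 2405 g

2410 g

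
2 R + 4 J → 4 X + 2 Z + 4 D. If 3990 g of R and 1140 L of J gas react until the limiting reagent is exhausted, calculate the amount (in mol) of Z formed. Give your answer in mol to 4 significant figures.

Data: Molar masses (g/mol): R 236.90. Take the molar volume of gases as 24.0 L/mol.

16.84 mol

n(R) = 3990 / 236.90 = 16.84 mol
n(J) = 1140 / 24.0 = 47.50 mol
n/ν → R: 8.420, J: 11.88; R is limiting.
n(Z) = (2/2) × 16.84 = 16.84 mol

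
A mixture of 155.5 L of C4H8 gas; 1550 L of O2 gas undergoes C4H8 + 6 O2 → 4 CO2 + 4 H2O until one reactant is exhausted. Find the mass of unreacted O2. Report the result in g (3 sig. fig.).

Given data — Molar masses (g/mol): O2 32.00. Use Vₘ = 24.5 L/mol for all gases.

n(C4H8) = 155.5 / 24.5 = 6.347 mol
n(O2) = 1550 / 24.5 = 63.27 mol
n/ν for C4H8 = 6.347/1 = 6.347
n/ν for O2 = 63.27/6 = 10.55
Smallest n/ν is C4H8 → limiting reagent.
O2 consumed = (6/1) × 6.347 = 38.08 mol
O2 remaining = 63.27 − 38.08 = 25.19 mol
mass = 25.19 × 32.00 = 806.1 g

806 g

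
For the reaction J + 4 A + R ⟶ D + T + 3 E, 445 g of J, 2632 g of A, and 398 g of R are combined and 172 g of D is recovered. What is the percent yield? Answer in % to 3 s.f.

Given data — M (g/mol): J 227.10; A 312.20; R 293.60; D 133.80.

n(J) = 445.0 / 227.10 = 1.959 mol
n(A) = 2632 / 312.20 = 8.430 mol
n(R) = 398.0 / 293.60 = 1.356 mol
n/ν for J = 1.959/1 = 1.959
n/ν for A = 8.430/4 = 2.108
n/ν for R = 1.356/1 = 1.356
Smallest n/ν is R → limiting reagent.
theoretical n(D) = (1/1) × 1.356 = 1.356 mol → 181.4 g
% yield = 172 / 181.4 × 100 = 94.82 %

94.8 %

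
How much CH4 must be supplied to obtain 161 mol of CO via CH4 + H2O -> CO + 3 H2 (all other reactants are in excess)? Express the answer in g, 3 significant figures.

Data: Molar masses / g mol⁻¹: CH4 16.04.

n(CO) = 161.0 mol
n(CH4) = (1/1) × 161.0 = 161.0 mol
mass = 161.0 × 16.04 = 2582 g

2580 g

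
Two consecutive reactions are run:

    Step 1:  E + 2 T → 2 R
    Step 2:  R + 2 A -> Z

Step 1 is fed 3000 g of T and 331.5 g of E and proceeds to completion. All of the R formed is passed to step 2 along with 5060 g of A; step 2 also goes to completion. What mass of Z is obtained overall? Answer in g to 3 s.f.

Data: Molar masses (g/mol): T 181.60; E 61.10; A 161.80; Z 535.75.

5810 g

Step 1:
n(T) = 3000 / 181.60 = 16.52 mol
n(E) = 331.5 / 61.10 = 5.426 mol
n/ν for T = 16.52/2 = 8.260
n/ν for E = 5.426/1 = 5.426
Smallest n/ν is E → limiting reagent.
n(R) produced = (2/1) × 5.426 = 10.85 mol
Step 2:
n(R) available = 10.85 mol
n(A) = 5060 / 161.80 = 31.27 mol
n/ν for R = 10.85/1 = 10.85
n/ν for A = 31.27/2 = 15.64
Smallest n/ν is R → limiting reagent.
n(Z) = (1/1) × 10.85 = 10.85 mol
mass = 10.85 × 535.75 = 5813 g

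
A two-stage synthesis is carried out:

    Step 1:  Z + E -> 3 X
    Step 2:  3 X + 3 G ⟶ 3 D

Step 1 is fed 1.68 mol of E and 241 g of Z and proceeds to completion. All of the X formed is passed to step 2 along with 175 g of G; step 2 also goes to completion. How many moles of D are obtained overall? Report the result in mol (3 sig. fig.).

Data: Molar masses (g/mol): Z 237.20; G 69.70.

Step 1:
n(E) = 1.680 mol
n(Z) = 241.0 / 237.20 = 1.016 mol
n/ν for E = 1.680/1 = 1.680
n/ν for Z = 1.016/1 = 1.016
Smallest n/ν is Z → limiting reagent.
n(X) produced = (3/1) × 1.016 = 3.048 mol
Step 2:
n(X) available = 3.048 mol
n(G) = 175.0 / 69.70 = 2.511 mol
n/ν for X = 3.048/3 = 1.016
n/ν for G = 2.511/3 = 0.8370
Smallest n/ν is G → limiting reagent.
n(D) = (3/3) × 2.511 = 2.511 mol

2.51 mol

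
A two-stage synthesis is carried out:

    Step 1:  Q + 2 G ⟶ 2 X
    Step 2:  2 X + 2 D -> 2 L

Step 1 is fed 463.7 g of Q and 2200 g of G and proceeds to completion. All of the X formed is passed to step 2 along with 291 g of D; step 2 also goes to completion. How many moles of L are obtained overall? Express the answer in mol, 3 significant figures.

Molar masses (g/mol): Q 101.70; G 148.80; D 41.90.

6.95 mol

Step 1:
n(Q) = 463.7 / 101.70 = 4.559 mol
n(G) = 2200 / 148.80 = 14.78 mol
n/ν → Q: 4.559, G: 7.390; Q is limiting.
n(X) produced = (2/1) × 4.559 = 9.118 mol
Step 2:
n(X) available = 9.118 mol
n(D) = 291.0 / 41.90 = 6.945 mol
n/ν → X: 4.559, D: 3.473; D is limiting.
n(L) = (2/2) × 6.945 = 6.945 mol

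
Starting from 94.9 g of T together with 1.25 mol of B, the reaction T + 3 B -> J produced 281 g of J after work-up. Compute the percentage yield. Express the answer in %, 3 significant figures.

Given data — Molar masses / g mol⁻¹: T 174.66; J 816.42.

82.6 %

n(T) = 94.90 / 174.66 = 0.5433 mol
n(B) = 1.250 mol
n/ν for T = 0.5433/1 = 0.5433
n/ν for B = 1.250/3 = 0.4167
Smallest n/ν is B → limiting reagent.
theoretical n(J) = (1/3) × 1.250 = 0.4167 mol → 340.2 g
% yield = 281 / 340.2 × 100 = 82.60 %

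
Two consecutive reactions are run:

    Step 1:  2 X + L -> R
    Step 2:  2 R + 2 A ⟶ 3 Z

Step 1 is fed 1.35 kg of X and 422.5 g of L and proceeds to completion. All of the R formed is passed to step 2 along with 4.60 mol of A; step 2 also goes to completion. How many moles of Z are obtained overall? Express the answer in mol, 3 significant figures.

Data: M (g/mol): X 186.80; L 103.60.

5.42 mol

Step 1:
n(X) = 1.350×1000 / 186.80 = 7.227 mol
n(L) = 422.5 / 103.60 = 4.078 mol
n/ν for X = 7.227/2 = 3.614
n/ν for L = 4.078/1 = 4.078
Smallest n/ν is X → limiting reagent.
n(R) produced = (1/2) × 7.227 = 3.614 mol
Step 2:
n(R) available = 3.614 mol
n(A) = 4.600 mol
n/ν for R = 3.614/2 = 1.807
n/ν for A = 4.600/2 = 2.300
Smallest n/ν is R → limiting reagent.
n(Z) = (3/2) × 3.614 = 5.421 mol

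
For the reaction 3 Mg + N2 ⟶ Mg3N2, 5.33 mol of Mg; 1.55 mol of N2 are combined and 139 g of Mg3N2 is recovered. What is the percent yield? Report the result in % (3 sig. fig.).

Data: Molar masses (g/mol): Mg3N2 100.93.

88.9 %

n(Mg) = 5.330 mol
n(N2) = 1.550 mol
n/ν for Mg = 5.330/3 = 1.777
n/ν for N2 = 1.550/1 = 1.550
Smallest n/ν is N2 → limiting reagent.
theoretical n(Mg3N2) = (1/1) × 1.550 = 1.550 mol → 156.4 g
% yield = 139 / 156.4 × 100 = 88.87 %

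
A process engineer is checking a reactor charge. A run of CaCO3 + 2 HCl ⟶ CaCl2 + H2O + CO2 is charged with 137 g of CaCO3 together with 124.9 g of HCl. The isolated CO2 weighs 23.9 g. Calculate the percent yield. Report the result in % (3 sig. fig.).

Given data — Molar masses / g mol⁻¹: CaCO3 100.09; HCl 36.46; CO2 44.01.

39.7 %

n(CaCO3) = 137.0 / 100.09 = 1.369 mol
n(HCl) = 124.9 / 36.46 = 3.426 mol
n/ν → CaCO3: 1.369, HCl: 1.713; CaCO3 is limiting.
theoretical n(CO2) = (1/1) × 1.369 = 1.369 mol → 60.25 g
% yield = 23.9 / 60.25 × 100 = 39.67 %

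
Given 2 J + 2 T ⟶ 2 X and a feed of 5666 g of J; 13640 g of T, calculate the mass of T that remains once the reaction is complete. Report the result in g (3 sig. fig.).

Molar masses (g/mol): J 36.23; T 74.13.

2050 g

n(J) = 5666 / 36.23 = 156.4 mol
n(T) = 13640 / 74.13 = 184.0 mol
n/ν → J: 78.20, T: 92.00; J is limiting.
T consumed = (2/2) × 156.4 = 156.4 mol
T remaining = 184.0 − 156.4 = 27.60 mol
mass = 27.60 × 74.13 = 2046 g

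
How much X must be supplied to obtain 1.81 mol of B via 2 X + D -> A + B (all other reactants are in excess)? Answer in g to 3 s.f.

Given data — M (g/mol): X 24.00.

n(B) = 1.810 mol
n(X) = (2/1) × 1.810 = 3.620 mol
mass = 3.620 × 24.00 = 86.88 g

86.9 g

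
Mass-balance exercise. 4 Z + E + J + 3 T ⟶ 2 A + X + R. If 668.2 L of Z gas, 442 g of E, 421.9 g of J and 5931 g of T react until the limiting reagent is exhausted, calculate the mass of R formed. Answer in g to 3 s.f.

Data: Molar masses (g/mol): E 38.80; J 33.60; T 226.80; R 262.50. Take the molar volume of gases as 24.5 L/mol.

n(Z) = 668.2 / 24.5 = 27.27 mol
n(E) = 442.0 / 38.80 = 11.39 mol
n(J) = 421.9 / 33.60 = 12.56 mol
n(T) = 5931 / 226.80 = 26.15 mol
n/ν for Z = 27.27/4 = 6.818
n/ν for E = 11.39/1 = 11.39
n/ν for J = 12.56/1 = 12.56
n/ν for T = 26.15/3 = 8.717
Smallest n/ν is Z → limiting reagent.
n(R) = (1/4) × 27.27 = 6.818 mol
mass = 6.818 × 262.50 = 1790 g

1790 g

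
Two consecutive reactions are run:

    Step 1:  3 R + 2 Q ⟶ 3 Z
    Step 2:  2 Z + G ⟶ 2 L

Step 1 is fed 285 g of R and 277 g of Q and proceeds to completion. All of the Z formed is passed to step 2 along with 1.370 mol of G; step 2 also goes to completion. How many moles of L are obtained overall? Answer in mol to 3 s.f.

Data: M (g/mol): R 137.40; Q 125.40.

2.07 mol

Step 1:
n(R) = 285.0 / 137.40 = 2.074 mol
n(Q) = 277.0 / 125.40 = 2.209 mol
n/ν for R = 2.074/3 = 0.6913
n/ν for Q = 2.209/2 = 1.105
Smallest n/ν is R → limiting reagent.
n(Z) produced = (3/3) × 2.074 = 2.074 mol
Step 2:
n(Z) available = 2.074 mol
n(G) = 1.370 mol
n/ν for Z = 2.074/2 = 1.037
n/ν for G = 1.370/1 = 1.370
Smallest n/ν is Z → limiting reagent.
n(L) = (2/2) × 2.074 = 2.074 mol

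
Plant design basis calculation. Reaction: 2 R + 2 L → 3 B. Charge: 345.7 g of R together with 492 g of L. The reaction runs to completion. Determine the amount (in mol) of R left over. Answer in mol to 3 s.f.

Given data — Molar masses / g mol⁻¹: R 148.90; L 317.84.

0.774 mol

n(R) = 345.7 / 148.90 = 2.322 mol
n(L) = 492.0 / 317.84 = 1.548 mol
n/ν → R: 1.161, L: 0.7740; L is limiting.
R consumed = (2/2) × 1.548 = 1.548 mol
R remaining = 2.322 − 1.548 = 0.7740 mol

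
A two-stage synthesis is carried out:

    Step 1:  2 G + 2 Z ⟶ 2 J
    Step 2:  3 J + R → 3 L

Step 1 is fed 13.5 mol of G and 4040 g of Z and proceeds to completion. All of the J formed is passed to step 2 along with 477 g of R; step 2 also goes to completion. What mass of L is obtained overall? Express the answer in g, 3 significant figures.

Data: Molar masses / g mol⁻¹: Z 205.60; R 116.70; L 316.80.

Step 1:
n(G) = 13.50 mol
n(Z) = 4040 / 205.60 = 19.65 mol
n/ν for G = 13.50/2 = 6.750
n/ν for Z = 19.65/2 = 9.825
Smallest n/ν is G → limiting reagent.
n(J) produced = (2/2) × 13.50 = 13.50 mol
Step 2:
n(J) available = 13.50 mol
n(R) = 477.0 / 116.70 = 4.087 mol
n/ν for J = 13.50/3 = 4.500
n/ν for R = 4.087/1 = 4.087
Smallest n/ν is R → limiting reagent.
n(L) = (3/1) × 4.087 = 12.26 mol
mass = 12.26 × 316.80 = 3884 g

3880 g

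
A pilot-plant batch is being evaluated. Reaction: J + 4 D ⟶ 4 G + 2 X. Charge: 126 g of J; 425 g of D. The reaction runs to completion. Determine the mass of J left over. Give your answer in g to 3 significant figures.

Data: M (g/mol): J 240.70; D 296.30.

n(J) = 126.0 / 240.70 = 0.5235 mol
n(D) = 425.0 / 296.30 = 1.434 mol
n/ν for J = 0.5235/1 = 0.5235
n/ν for D = 1.434/4 = 0.3585
Smallest n/ν is D → limiting reagent.
J consumed = (1/4) × 1.434 = 0.3585 mol
J remaining = 0.5235 − 0.3585 = 0.1650 mol
mass = 0.1650 × 240.70 = 39.72 g

39.7 g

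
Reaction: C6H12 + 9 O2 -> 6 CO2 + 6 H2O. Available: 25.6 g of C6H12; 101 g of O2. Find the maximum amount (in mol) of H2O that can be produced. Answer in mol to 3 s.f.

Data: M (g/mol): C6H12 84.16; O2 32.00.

1.83 mol

n(C6H12) = 25.60 / 84.16 = 0.3042 mol
n(O2) = 101.0 / 32.00 = 3.156 mol
n/ν for C6H12 = 0.3042/1 = 0.3042
n/ν for O2 = 3.156/9 = 0.3507
Smallest n/ν is C6H12 → limiting reagent.
n(H2O) = (6/1) × 0.3042 = 1.825 mol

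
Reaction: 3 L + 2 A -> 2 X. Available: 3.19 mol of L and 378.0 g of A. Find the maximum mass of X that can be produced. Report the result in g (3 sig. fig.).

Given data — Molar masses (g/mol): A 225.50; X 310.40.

n(L) = 3.190 mol
n(A) = 378.0 / 225.50 = 1.676 mol
n/ν → L: 1.063, A: 0.8380; A is limiting.
n(X) = (2/2) × 1.676 = 1.676 mol
mass = 1.676 × 310.40 = 520.2 g

520 g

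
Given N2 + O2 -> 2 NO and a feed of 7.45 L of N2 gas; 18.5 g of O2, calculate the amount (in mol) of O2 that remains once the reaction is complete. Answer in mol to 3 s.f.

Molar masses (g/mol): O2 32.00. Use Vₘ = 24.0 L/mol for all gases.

0.268 mol

n(N2) = 7.450 / 24.0 = 0.3104 mol
n(O2) = 18.50 / 32.00 = 0.5781 mol
n/ν → N2: 0.3104, O2: 0.5781; N2 is limiting.
O2 consumed = (1/1) × 0.3104 = 0.3104 mol
O2 remaining = 0.5781 − 0.3104 = 0.2677 mol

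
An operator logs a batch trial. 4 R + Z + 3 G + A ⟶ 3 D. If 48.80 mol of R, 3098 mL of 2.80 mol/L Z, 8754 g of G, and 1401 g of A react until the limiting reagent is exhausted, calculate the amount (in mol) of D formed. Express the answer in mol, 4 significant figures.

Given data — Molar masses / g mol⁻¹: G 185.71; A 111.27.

n(R) = 48.80 mol
n(Z) = 2.80 × 3098/1000 = 8.674 mol
n(G) = 8754 / 185.71 = 47.14 mol
n(A) = 1401 / 111.27 = 12.59 mol
n/ν for R = 48.80/4 = 12.20
n/ν for Z = 8.674/1 = 8.674
n/ν for G = 47.14/3 = 15.71
n/ν for A = 12.59/1 = 12.59
Smallest n/ν is Z → limiting reagent.
n(D) = (3/1) × 8.674 = 26.02 mol

26.02 mol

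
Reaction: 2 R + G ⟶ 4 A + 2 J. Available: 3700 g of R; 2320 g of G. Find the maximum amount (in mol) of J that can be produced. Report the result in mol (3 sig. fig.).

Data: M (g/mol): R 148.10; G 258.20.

18.0 mol

n(R) = 3700 / 148.10 = 24.98 mol
n(G) = 2320 / 258.20 = 8.985 mol
n/ν → R: 12.49, G: 8.985; G is limiting.
n(J) = (2/1) × 8.985 = 17.97 mol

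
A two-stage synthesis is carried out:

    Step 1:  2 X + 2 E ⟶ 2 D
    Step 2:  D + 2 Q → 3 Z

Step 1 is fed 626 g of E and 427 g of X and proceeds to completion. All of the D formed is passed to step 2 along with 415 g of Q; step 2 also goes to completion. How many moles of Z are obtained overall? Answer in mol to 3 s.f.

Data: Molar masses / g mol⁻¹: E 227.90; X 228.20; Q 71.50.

Step 1:
n(E) = 626.0 / 227.90 = 2.747 mol
n(X) = 427.0 / 228.20 = 1.871 mol
n/ν for E = 2.747/2 = 1.374
n/ν for X = 1.871/2 = 0.9355
Smallest n/ν is X → limiting reagent.
n(D) produced = (2/2) × 1.871 = 1.871 mol
Step 2:
n(D) available = 1.871 mol
n(Q) = 415.0 / 71.50 = 5.804 mol
n/ν for D = 1.871/1 = 1.871
n/ν for Q = 5.804/2 = 2.902
Smallest n/ν is D → limiting reagent.
n(Z) = (3/1) × 1.871 = 5.613 mol

5.61 mol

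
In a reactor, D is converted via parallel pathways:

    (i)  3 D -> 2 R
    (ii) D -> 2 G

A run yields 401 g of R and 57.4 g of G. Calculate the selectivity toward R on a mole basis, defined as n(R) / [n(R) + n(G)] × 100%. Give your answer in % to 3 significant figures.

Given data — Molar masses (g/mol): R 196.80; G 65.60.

n(R) = 401 / 196.80 = 2.038 mol
n(G) = 57.4 / 65.60 = 0.8750 mol
selectivity = 2.038/(2.038+0.8750) × 100 = 69.96 %

70.0 %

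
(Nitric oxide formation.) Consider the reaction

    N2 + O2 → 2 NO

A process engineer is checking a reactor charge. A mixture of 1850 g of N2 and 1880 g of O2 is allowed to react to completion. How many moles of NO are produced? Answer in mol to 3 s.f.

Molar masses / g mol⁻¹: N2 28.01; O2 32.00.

n(N2) = 1850 / 28.01 = 66.05 mol
n(O2) = 1880 / 32.00 = 58.75 mol
n/ν for N2 = 66.05/1 = 66.05
n/ν for O2 = 58.75/1 = 58.75
Smallest n/ν is O2 → limiting reagent.
n(NO) = (2/1) × 58.75 = 117.5 mol

118 mol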